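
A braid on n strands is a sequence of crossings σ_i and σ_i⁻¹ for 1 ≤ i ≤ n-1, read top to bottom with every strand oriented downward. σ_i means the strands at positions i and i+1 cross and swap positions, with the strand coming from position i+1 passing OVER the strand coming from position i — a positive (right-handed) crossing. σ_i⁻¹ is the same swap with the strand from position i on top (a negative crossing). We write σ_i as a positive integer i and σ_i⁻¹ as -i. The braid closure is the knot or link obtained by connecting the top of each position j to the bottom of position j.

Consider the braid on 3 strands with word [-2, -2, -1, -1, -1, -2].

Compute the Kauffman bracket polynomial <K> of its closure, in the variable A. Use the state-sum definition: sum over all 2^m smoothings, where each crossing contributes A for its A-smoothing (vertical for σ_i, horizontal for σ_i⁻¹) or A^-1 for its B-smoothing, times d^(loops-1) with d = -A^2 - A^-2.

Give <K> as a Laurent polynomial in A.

Braid: s2^-1 s2^-1 s1^-1 s1^-1 s1^-1 s2^-1 on 3 strands, 6 crossings.
Writhe w = (#positive) - (#negative) = 0 - 6 = -6.
Computing the Kauffman bracket via state sum. There are 2^6 = 64 states.
Smooth each crossing (0=||, 1=⌣⌢); contribution A^(Σ sign_k(1-2s_k)) * d^(L-1).
Tabulate the states by total A-exponent and number of loops L (A-exp: L × count):
  A^6: L=5 ×1
  A^4: L=4 ×6
  A^2: L=3 ×15
  A^0: L=2 ×18, L=4 ×2
  A^-2: L=1 ×9, L=3 ×6
  A^-4: L=2 ×6
  A^-6: L=3 ×1
Each group contributes A^e * Σ count * d^(L-1):
Powers of d = -A^2 - A^-2: d^2 = A^4 + 2 + A^-4; d^3 = -A^6 - 3*A^2 - 3*A^-2 - A^-6; d^4 = A^8 + 4*A^4 + 6 + 4*A^-4 + A^-8.
  A^6 * (d^4) = A^14 + 4*A^10 + 6*A^6 + 4*A^2 + A^-2
  A^4 * (6*d^3) = -6*A^10 - 18*A^6 - 18*A^2 - 6*A^-2
  A^2 * (15*d^2) = 15*A^6 + 30*A^2 + 15*A^-2
  A^0 * (18*d + 2*d^3) = -2*A^6 - 24*A^2 - 24*A^-2 - 2*A^-6
  A^-2 * (9 + 6*d^2) = 6*A^2 + 21*A^-2 + 6*A^-6
  A^-4 * (6*d) = -6*A^-2 - 6*A^-6
  A^-6 * (d^2) = A^-2 + 2*A^-6 + A^-10
Summing the groups: <K> = A^14 - 2*A^10 + A^6 - 2*A^2 + 2*A^-2 + A^-10

Answer: A^14 - 2*A^10 + A^6 - 2*A^2 + 2*A^-2 + A^-10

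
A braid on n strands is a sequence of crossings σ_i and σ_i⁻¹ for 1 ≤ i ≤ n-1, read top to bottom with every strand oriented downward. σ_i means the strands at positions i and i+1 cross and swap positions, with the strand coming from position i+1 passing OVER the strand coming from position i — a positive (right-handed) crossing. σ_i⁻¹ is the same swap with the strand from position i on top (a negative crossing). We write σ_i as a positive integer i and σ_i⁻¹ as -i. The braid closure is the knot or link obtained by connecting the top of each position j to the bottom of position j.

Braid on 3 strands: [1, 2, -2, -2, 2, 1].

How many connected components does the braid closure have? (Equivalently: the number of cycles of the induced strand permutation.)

3

Derivation:
Track the strand permutation on 3 strands, starting from identity.
  step 1: s1 swaps positions 1,2 -> [2 1 3]
  step 2: s2 swaps positions 2,3 -> [2 3 1]
  step 3: s2^-1 swaps positions 2,3 -> [2 1 3]
  step 4: s2^-1 swaps positions 2,3 -> [2 3 1]
  step 5: s2 swaps positions 2,3 -> [2 1 3]
  step 6: s1 swaps positions 1,2 -> [1 2 3]
Final permutation (position -> original strand): [1 2 3]
Closure components = cycle count of this permutation = 3.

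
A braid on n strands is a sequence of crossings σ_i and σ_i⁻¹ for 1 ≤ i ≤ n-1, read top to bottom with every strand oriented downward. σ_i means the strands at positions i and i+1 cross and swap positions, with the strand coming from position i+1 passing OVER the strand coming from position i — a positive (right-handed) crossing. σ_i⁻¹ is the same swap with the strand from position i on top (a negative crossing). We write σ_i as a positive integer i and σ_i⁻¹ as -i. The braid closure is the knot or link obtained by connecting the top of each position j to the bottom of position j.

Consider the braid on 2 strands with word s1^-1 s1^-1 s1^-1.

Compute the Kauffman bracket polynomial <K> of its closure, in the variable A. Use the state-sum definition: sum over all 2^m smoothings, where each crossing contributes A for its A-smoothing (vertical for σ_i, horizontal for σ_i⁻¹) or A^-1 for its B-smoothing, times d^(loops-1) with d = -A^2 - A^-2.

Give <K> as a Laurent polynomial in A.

Braid: s1^-1 s1^-1 s1^-1 on 2 strands, 3 crossings.
Writhe w = (#positive) - (#negative) = 0 - 3 = -3.
State-sum expansion of <K>. There are 2^3 = 8 states.
Each crossing splits two ways (0=vertical, 1=horizontal). The state's weight is A^(#A-smoothings - #B-smoothings) * d^(loops - 1).
  state 000: A-exp=-3, loops=2, term = A^-3 * d^1
  state 001: A-exp=-1, loops=1, term = A^-1 * d^0
  state 010: A-exp=-1, loops=1, term = A^-1 * d^0
  state 011: A-exp=+1, loops=2, term = A^1 * d^1
  state 100: A-exp=-1, loops=1, term = A^-1 * d^0
  state 101: A-exp=+1, loops=2, term = A^1 * d^1
  state 110: A-exp=+1, loops=2, term = A^1 * d^1
  state 111: A-exp=+3, loops=3, term = A^3 * d^2
Collect the terms by A-exponent (count of states per loop number):
Powers of d = -A^2 - A^-2: d^2 = A^4 + 2 + A^-4.
  A^3 * (d^2) = A^7 + 2*A^3 + A^-1
  A^1 * (3*d) = -3*A^3 - 3*A^-1
  A^-1 * (3) = 3*A^-1
  A^-3 * (d) = -A^-1 - A^-5
Summing the groups: <K> = A^7 - A^3 - A^-5

Answer: A^7 - A^3 - A^-5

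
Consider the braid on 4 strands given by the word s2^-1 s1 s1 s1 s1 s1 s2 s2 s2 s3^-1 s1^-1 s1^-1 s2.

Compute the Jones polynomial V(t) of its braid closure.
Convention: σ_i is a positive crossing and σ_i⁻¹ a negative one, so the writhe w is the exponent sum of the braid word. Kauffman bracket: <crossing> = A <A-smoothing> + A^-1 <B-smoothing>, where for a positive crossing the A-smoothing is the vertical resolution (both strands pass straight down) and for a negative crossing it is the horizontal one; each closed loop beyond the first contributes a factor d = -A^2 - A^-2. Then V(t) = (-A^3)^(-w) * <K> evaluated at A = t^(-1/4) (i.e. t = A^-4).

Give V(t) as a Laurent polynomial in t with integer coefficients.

t^8 - 2*t^7 + t^6 - 2*t^5 + 2*t^4 + t^2

Derivation:
The presented braid s2^-1 s1 s1 s1 s1 s1 s2 s2 s2 s3^-1 s1^-1 s1^-1 s2 on 4 strands reduces by inverse Markov moves (closure unchanged at each step):
  Deconjugate: the word is γ·β·γ⁻¹ with γ = s2^-1 s1 (prefix) and γ⁻¹ = s1^-1 s2 (suffix); strip both.
  Deconjugate: the word is γ·β·γ⁻¹ with γ = s1 (prefix) and γ⁻¹ = s1^-1 (suffix); strip both.
  Destabilize: the word has the form β·s3^-1 where s3^-1 occurs only as the final letter (β ∈ B_3); drop it and the last strand → 3 strands.
Reduced to β = s1 s1 s1 s2 s2 s2 on 3 strands, 6 crossings.
Compute on β:
Braid: s1 s1 s1 s2 s2 s2 on 3 strands, 6 crossings.
Writhe w = (#positive) - (#negative) = 6 - 0 = 6.
State-sum expansion of <K>. There are 2^6 = 64 states.
Smooth each crossing (0=||, 1=⌣⌢); contribution A^(Σ sign_k(1-2s_k)) * d^(L-1).
Tabulate the states by total A-exponent and number of loops L (A-exp: L × count):
  A^6: L=3 ×1
  A^4: L=2 ×6
  A^2: L=1 ×9, L=3 ×6
  A^0: L=2 ×18, L=4 ×2
  A^-2: L=3 ×15
  A^-4: L=4 ×6
  A^-6: L=5 ×1
Each group contributes A^e * Σ count * d^(L-1):
Powers of d = -A^2 - A^-2: d^2 = A^4 + 2 + A^-4; d^3 = -A^6 - 3*A^2 - 3*A^-2 - A^-6; d^4 = A^8 + 4*A^4 + 6 + 4*A^-4 + A^-8.
  A^6 * (d^2) = A^10 + 2*A^6 + A^2
  A^4 * (6*d) = -6*A^6 - 6*A^2
  A^2 * (9 + 6*d^2) = 6*A^6 + 21*A^2 + 6*A^-2
  A^0 * (18*d + 2*d^3) = -2*A^6 - 24*A^2 - 24*A^-2 - 2*A^-6
  A^-2 * (15*d^2) = 15*A^2 + 30*A^-2 + 15*A^-6
  A^-4 * (6*d^3) = -6*A^2 - 18*A^-2 - 18*A^-6 - 6*A^-10
  A^-6 * (d^4) = A^2 + 4*A^-2 + 6*A^-6 + 4*A^-10 + A^-14
Summing the groups: <K> = A^10 + 2*A^2 - 2*A^-2 + A^-6 - 2*A^-10 + A^-14
Normalise by the writhe: (-A^3)^(-w) = (-A^3)^(-6) = A^-18, so f(A) = A^-18 * <K> = A^-8 + 2*A^-16 - 2*A^-20 + A^-24 - 2*A^-28 + A^-32.
Substitute A = t^(-1/4), i.e. A^e → t^(-e/4): V(t) = t^8 - 2*t^7 + t^6 - 2*t^5 + 2*t^4 + t^2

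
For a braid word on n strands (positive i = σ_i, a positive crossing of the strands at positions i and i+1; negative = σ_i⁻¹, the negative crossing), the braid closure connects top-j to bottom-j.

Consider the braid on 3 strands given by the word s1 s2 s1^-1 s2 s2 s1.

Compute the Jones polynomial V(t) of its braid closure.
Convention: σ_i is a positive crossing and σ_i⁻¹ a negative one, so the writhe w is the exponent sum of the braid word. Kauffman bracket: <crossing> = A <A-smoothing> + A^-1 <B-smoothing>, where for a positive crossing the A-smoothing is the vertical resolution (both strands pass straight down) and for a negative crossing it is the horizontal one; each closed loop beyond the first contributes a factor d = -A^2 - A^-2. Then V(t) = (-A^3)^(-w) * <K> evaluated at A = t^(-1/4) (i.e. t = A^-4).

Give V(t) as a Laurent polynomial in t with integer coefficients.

-t^6 + t^5 - t^4 + 2*t^3 - t^2 + t

Derivation:
Braid: s1 s2 s1^-1 s2 s2 s1 on 3 strands, 6 crossings.
Writhe w = (#positive) - (#negative) = 5 - 1 = 4.
Enumerate smoothing states for the bracket polynomial. There are 2^6 = 64 states.
For each crossing: s=0 is the vertical smoothing, s=1 horizontal. Crossing k contributes A^(sign_k * (1 - 2*s_k)); loop factor d = -A^2 - A^-2.
Tabulate the states by total A-exponent and number of loops L (A-exp: L × count):
  A^6: L=2 ×1
  A^4: L=1 ×3, L=3 ×3
  A^2: L=2 ×14, L=4 ×1
  A^0: L=1 ×10, L=3 ×10
  A^-2: L=2 ×13, L=4 ×2
  A^-4: L=3 ×6
  A^-6: L=4 ×1
Each group contributes A^e * Σ count * d^(L-1):
Powers of d = -A^2 - A^-2: d^2 = A^4 + 2 + A^-4; d^3 = -A^6 - 3*A^2 - 3*A^-2 - A^-6.
  A^6 * (d) = -A^8 - A^4
  A^4 * (3 + 3*d^2) = 3*A^8 + 9*A^4 + 3
  A^2 * (14*d + d^3) = -A^8 - 17*A^4 - 17 - A^-4
  A^0 * (10 + 10*d^2) = 10*A^4 + 30 + 10*A^-4
  A^-2 * (13*d + 2*d^3) = -2*A^4 - 19 - 19*A^-4 - 2*A^-8
  A^-4 * (6*d^2) = 6 + 12*A^-4 + 6*A^-8
  A^-6 * (d^3) = -1 - 3*A^-4 - 3*A^-8 - A^-12
Summing the groups: <K> = A^8 - A^4 + 2 - A^-4 + A^-8 - A^-12
Normalise by the writhe: (-A^3)^(-w) = (-A^3)^(-4) = A^-12, so f(A) = A^-12 * <K> = A^-4 - A^-8 + 2*A^-12 - A^-16 + A^-20 - A^-24.
Substitute A = t^(-1/4), i.e. A^e → t^(-e/4): V(t) = -t^6 + t^5 - t^4 + 2*t^3 - t^2 + t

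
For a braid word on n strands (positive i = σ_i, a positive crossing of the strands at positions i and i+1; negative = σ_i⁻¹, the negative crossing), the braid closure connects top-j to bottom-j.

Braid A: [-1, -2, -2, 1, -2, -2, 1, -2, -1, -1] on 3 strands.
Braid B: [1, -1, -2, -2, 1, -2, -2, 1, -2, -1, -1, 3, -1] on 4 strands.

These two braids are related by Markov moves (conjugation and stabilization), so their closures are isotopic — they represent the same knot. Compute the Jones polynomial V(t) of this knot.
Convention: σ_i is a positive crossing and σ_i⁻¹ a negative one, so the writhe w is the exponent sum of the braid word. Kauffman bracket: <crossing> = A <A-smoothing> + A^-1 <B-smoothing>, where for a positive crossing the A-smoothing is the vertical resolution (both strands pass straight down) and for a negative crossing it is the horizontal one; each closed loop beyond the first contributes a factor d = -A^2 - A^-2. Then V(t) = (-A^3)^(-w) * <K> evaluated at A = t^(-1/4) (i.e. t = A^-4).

2*t^-2 - 3*t^-3 + 6*t^-4 - 7*t^-5 + 7*t^-6 - 7*t^-7 + 5*t^-8 - 3*t^-9 + t^-10

Derivation:
Markov-equivalent braids have isotopic closures, hence identical knot invariants. Strip the Markov moves from each word to reach a common short braid β, then compute V(t) once on β.
Braid A: s1^-1 s2^-1 s2^-1 s1 s2^-1 s2^-1 s1 s2^-1 s1^-1 s1^-1 on 3 strands has no conjugating prefix/suffix or stabilization to strip; take β = s1^-1 s2^-1 s2^-1 s1 s2^-1 s2^-1 s1 s2^-1 s1^-1 s1^-1.
Braid B: s1 s1^-1 s2^-1 s2^-1 s1 s2^-1 s2^-1 s1 s2^-1 s1^-1 s1^-1 s3 s1^-1 on 4 strands reduces by inverse Markov moves (closure unchanged at each step):
  Deconjugate: the word is γ·β·γ⁻¹ with γ = s1 (prefix) and γ⁻¹ = s1^-1 (suffix); strip both.
  Destabilize: the word has the form β·s3 where s3 occurs only as the final letter (β ∈ B_3); drop it and the last strand → 3 strands.
Reduced to β = s1^-1 s2^-1 s2^-1 s1 s2^-1 s2^-1 s1 s2^-1 s1^-1 s1^-1 on 3 strands, 10 crossings.
Both give the same β = s1^-1 s2^-1 s2^-1 s1 s2^-1 s2^-1 s1 s2^-1 s1^-1 s1^-1 on 3 strands, so one state sum suffices:
Braid: s1^-1 s2^-1 s2^-1 s1 s2^-1 s2^-1 s1 s2^-1 s1^-1 s1^-1 on 3 strands, 10 crossings.
Writhe w = (#positive) - (#negative) = 2 - 8 = -6.
Computing the Kauffman bracket via state sum. There are 2^10 = 1024 states.
For each crossing: s=0 is the vertical smoothing, s=1 horizontal. Crossing k contributes A^(sign_k * (1 - 2*s_k)); loop factor d = -A^2 - A^-2.
Tabulate the states by total A-exponent and number of loops L (A-exp: L × count):
  A^10: L=7 ×1
  A^8: L=6 ×10
  A^6: L=5 ×44, L=7 ×1
  A^4: L=4 ×110, L=6 ×10
  A^2: L=3 ×166, L=5 ×44
  A^0: L=2 ×144, L=4 ×106, L=6 ×2
  A^-2: L=1 ×57, L=3 ×140, L=5 ×13
  A^-4: L=2 ×91, L=4 ×28, L=6 ×1
  A^-6: L=1 ×16, L=3 ×26, L=5 ×3
  A^-8: L=2 ×7, L=4 ×3
  A^-10: L=3 ×1
Each group contributes A^e * Σ count * d^(L-1):
Powers of d = -A^2 - A^-2: d^2 = A^4 + 2 + A^-4; d^3 = -A^6 - 3*A^2 - 3*A^-2 - A^-6; d^4 = A^8 + 4*A^4 + 6 + 4*A^-4 + A^-8; d^5 = -A^10 - 5*A^6 - 10*A^2 - 10*A^-2 - 5*A^-6 - A^-10; d^6 = A^12 + 6*A^8 + 15*A^4 + 20 + 15*A^-4 + 6*A^-8 + A^-12.
  A^10 * (d^6) = A^22 + 6*A^18 + 15*A^14 + 20*A^10 + 15*A^6 + 6*A^2 + A^-2
  A^8 * (10*d^5) = -10*A^18 - 50*A^14 - 100*A^10 - 100*A^6 - 50*A^2 - 10*A^-2
  A^6 * (44*d^4 + d^6) = A^18 + 50*A^14 + 191*A^10 + 284*A^6 + 191*A^2 + 50*A^-2 + A^-6
  A^4 * (110*d^3 + 10*d^5) = -10*A^14 - 160*A^10 - 430*A^6 - 430*A^2 - 160*A^-2 - 10*A^-6
  A^2 * (166*d^2 + 44*d^4) = 44*A^10 + 342*A^6 + 596*A^2 + 342*A^-2 + 44*A^-6
  A^0 * (144*d + 106*d^3 + 2*d^5) = -2*A^10 - 116*A^6 - 482*A^2 - 482*A^-2 - 116*A^-6 - 2*A^-10
  A^-2 * (57 + 140*d^2 + 13*d^4) = 13*A^6 + 192*A^2 + 415*A^-2 + 192*A^-6 + 13*A^-10
  A^-4 * (91*d + 28*d^3 + d^5) = -A^6 - 33*A^2 - 185*A^-2 - 185*A^-6 - 33*A^-10 - A^-14
  A^-6 * (16 + 26*d^2 + 3*d^4) = 3*A^2 + 38*A^-2 + 86*A^-6 + 38*A^-10 + 3*A^-14
  A^-8 * (7*d + 3*d^3) = -3*A^-2 - 16*A^-6 - 16*A^-10 - 3*A^-14
  A^-10 * (d^2) = A^-6 + 2*A^-10 + A^-14
Summing the groups: <K> = A^22 - 3*A^18 + 5*A^14 - 7*A^10 + 7*A^6 - 7*A^2 + 6*A^-2 - 3*A^-6 + 2*A^-10
Normalise by the writhe: (-A^3)^(-w) = (-A^3)^(6) = A^18, so f(A) = A^18 * <K> = A^40 - 3*A^36 + 5*A^32 - 7*A^28 + 7*A^24 - 7*A^20 + 6*A^16 - 3*A^12 + 2*A^8.
Substitute A = t^(-1/4), i.e. A^e → t^(-e/4): V(t) = 2*t^-2 - 3*t^-3 + 6*t^-4 - 7*t^-5 + 7*t^-6 - 7*t^-7 + 5*t^-8 - 3*t^-9 + t^-10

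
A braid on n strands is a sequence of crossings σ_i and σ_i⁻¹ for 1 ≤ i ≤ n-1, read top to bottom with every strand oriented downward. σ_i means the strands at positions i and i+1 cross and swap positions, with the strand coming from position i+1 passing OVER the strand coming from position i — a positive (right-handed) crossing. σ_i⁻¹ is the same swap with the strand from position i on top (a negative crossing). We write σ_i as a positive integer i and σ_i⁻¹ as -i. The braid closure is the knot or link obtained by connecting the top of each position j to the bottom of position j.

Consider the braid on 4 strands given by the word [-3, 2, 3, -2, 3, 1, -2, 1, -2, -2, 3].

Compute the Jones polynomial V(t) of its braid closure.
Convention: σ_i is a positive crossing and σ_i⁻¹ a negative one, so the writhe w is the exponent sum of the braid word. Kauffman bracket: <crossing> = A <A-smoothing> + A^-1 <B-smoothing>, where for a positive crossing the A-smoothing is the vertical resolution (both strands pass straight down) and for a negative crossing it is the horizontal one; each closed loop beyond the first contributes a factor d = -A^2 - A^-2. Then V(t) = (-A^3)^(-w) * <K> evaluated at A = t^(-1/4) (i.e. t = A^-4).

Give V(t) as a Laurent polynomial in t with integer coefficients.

The presented braid s3^-1 s2 s3 s2^-1 s3 s1 s2^-1 s1 s2^-1 s2^-1 s3 on 4 strands reduces by inverse Markov moves (closure unchanged at each step):
  Deconjugate: the word is γ·β·γ⁻¹ with γ = s3^-1 s2 (prefix) and γ⁻¹ = s2^-1 s3 (suffix); strip both.
Reduced to β = s3 s2^-1 s3 s1 s2^-1 s1 s2^-1 on 4 strands, 7 crossings.
Compute on β:
Braid: s3 s2^-1 s3 s1 s2^-1 s1 s2^-1 on 4 strands, 7 crossings.
Writhe w = (#positive) - (#negative) = 4 - 3 = 1.
Computing the Kauffman bracket via state sum. There are 2^7 = 128 states.
For each crossing: s=0 is the vertical smoothing, s=1 horizontal. Crossing k contributes A^(sign_k * (1 - 2*s_k)); loop factor d = -A^2 - A^-2.
Tabulate the states by total A-exponent and number of loops L (A-exp: L × count):
  A^7: L=5 ×1
  A^5: L=4 ×7
  A^3: L=3 ×21
  A^1: L=2 ×32, L=4 ×3
  A^-1: L=1 ×21, L=3 ×14
  A^-3: L=2 ×19, L=4 ×2
  A^-5: L=3 ×7
  A^-7: L=4 ×1
Each group contributes A^e * Σ count * d^(L-1):
Powers of d = -A^2 - A^-2: d^2 = A^4 + 2 + A^-4; d^3 = -A^6 - 3*A^2 - 3*A^-2 - A^-6; d^4 = A^8 + 4*A^4 + 6 + 4*A^-4 + A^-8.
  A^7 * (d^4) = A^15 + 4*A^11 + 6*A^7 + 4*A^3 + A^-1
  A^5 * (7*d^3) = -7*A^11 - 21*A^7 - 21*A^3 - 7*A^-1
  A^3 * (21*d^2) = 21*A^7 + 42*A^3 + 21*A^-1
  A^1 * (32*d + 3*d^3) = -3*A^7 - 41*A^3 - 41*A^-1 - 3*A^-5
  A^-1 * (21 + 14*d^2) = 14*A^3 + 49*A^-1 + 14*A^-5
  A^-3 * (19*d + 2*d^3) = -2*A^3 - 25*A^-1 - 25*A^-5 - 2*A^-9
  A^-5 * (7*d^2) = 7*A^-1 + 14*A^-5 + 7*A^-9
  A^-7 * (d^3) = -A^-1 - 3*A^-5 - 3*A^-9 - A^-13
Summing the groups: <K> = A^15 - 3*A^11 + 3*A^7 - 4*A^3 + 4*A^-1 - 3*A^-5 + 2*A^-9 - A^-13
Normalise by the writhe: (-A^3)^(-w) = (-A^3)^(-1) = -A^-3, so f(A) = -A^-3 * <K> = -A^12 + 3*A^8 - 3*A^4 + 4 - 4*A^-4 + 3*A^-8 - 2*A^-12 + A^-16.
Substitute A = t^(-1/4), i.e. A^e → t^(-e/4): V(t) = t^4 - 2*t^3 + 3*t^2 - 4*t + 4 - 3*t^-1 + 3*t^-2 - t^-3

Answer: t^4 - 2*t^3 + 3*t^2 - 4*t + 4 - 3*t^-1 + 3*t^-2 - t^-3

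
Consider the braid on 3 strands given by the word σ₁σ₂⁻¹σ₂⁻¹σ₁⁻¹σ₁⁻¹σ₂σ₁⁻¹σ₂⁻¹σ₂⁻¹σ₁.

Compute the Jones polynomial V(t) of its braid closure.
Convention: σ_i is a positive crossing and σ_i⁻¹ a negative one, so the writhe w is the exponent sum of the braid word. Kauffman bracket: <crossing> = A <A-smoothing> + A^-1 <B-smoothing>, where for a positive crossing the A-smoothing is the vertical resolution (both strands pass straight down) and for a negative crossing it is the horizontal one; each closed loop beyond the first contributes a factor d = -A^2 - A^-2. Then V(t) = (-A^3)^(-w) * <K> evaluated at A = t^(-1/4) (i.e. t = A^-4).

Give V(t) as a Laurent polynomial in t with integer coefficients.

Braid: s1 s2^-1 s2^-1 s1^-1 s1^-1 s2 s1^-1 s2^-1 s2^-1 s1 on 3 strands, 10 crossings.
Writhe w = (#positive) - (#negative) = 3 - 7 = -4.
Enumerate smoothing states for the bracket polynomial. There are 2^10 = 1024 states.
For each crossing: s=0 is the vertical smoothing, s=1 horizontal. Crossing k contributes A^(sign_k * (1 - 2*s_k)); loop factor d = -A^2 - A^-2.
Tabulate the states by total A-exponent and number of loops L (A-exp: L × count):
  A^10: L=6 ×1
  A^8: L=5 ×10
  A^6: L=4 ×43, L=6 ×2
  A^4: L=3 ×98, L=5 ×22
  A^2: L=2 ×118, L=4 ×88, L=6 ×4
  A^0: L=1 ×60, L=3 ×162, L=5 ×30
  A^-2: L=2 ×128, L=4 ×79, L=6 ×3
  A^-4: L=1 ×23, L=3 ×84, L=5 ×13
  A^-6: L=2 ×27, L=4 ×18
  A^-8: L=1 ×2, L=3 ×8
  A^-10: L=2 ×1
Each group contributes A^e * Σ count * d^(L-1):
Powers of d = -A^2 - A^-2: d^2 = A^4 + 2 + A^-4; d^3 = -A^6 - 3*A^2 - 3*A^-2 - A^-6; d^4 = A^8 + 4*A^4 + 6 + 4*A^-4 + A^-8; d^5 = -A^10 - 5*A^6 - 10*A^2 - 10*A^-2 - 5*A^-6 - A^-10.
  A^10 * (d^5) = -A^20 - 5*A^16 - 10*A^12 - 10*A^8 - 5*A^4 - 1
  A^8 * (10*d^4) = 10*A^16 + 40*A^12 + 60*A^8 + 40*A^4 + 10
  A^6 * (43*d^3 + 2*d^5) = -2*A^16 - 53*A^12 - 149*A^8 - 149*A^4 - 53 - 2*A^-4
  A^4 * (98*d^2 + 22*d^4) = 22*A^12 + 186*A^8 + 328*A^4 + 186 + 22*A^-4
  A^2 * (118*d + 88*d^3 + 4*d^5) = -4*A^12 - 108*A^8 - 422*A^4 - 422 - 108*A^-4 - 4*A^-8
  A^0 * (60 + 162*d^2 + 30*d^4) = 30*A^8 + 282*A^4 + 564 + 282*A^-4 + 30*A^-8
  A^-2 * (128*d + 79*d^3 + 3*d^5) = -3*A^8 - 94*A^4 - 395 - 395*A^-4 - 94*A^-8 - 3*A^-12
  A^-4 * (23 + 84*d^2 + 13*d^4) = 13*A^4 + 136 + 269*A^-4 + 136*A^-8 + 13*A^-12
  A^-6 * (27*d + 18*d^3) = -18 - 81*A^-4 - 81*A^-8 - 18*A^-12
  A^-8 * (2 + 8*d^2) = 8*A^-4 + 18*A^-8 + 8*A^-12
  A^-10 * (d) = -A^-8 - A^-12
Summing the groups: <K> = -A^20 + 3*A^16 - 5*A^12 + 6*A^8 - 7*A^4 + 7 - 5*A^-4 + 4*A^-8 - A^-12
Normalise by the writhe: (-A^3)^(-w) = (-A^3)^(4) = A^12, so f(A) = A^12 * <K> = -A^32 + 3*A^28 - 5*A^24 + 6*A^20 - 7*A^16 + 7*A^12 - 5*A^8 + 4*A^4 - 1.
Substitute A = t^(-1/4), i.e. A^e → t^(-e/4): V(t) = -1 + 4*t^-1 - 5*t^-2 + 7*t^-3 - 7*t^-4 + 6*t^-5 - 5*t^-6 + 3*t^-7 - t^-8

Answer: -1 + 4*t^-1 - 5*t^-2 + 7*t^-3 - 7*t^-4 + 6*t^-5 - 5*t^-6 + 3*t^-7 - t^-8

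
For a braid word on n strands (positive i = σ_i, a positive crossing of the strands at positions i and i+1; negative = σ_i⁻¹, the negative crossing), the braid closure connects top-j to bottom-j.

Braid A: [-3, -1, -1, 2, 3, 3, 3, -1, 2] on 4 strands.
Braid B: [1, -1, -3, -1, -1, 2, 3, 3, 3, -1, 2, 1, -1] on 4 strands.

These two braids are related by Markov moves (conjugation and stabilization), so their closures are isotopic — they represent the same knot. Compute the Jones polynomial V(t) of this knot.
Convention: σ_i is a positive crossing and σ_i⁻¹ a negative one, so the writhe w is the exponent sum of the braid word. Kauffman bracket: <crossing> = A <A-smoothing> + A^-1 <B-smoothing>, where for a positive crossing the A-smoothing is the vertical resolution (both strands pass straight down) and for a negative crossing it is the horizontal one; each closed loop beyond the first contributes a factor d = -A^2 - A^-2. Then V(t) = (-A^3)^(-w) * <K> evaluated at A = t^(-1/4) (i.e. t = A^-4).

Markov-equivalent braids have isotopic closures, hence identical knot invariants. Strip the Markov moves from each word to reach a common short braid β, then compute V(t) once on β.
Braid A: s3^-1 s1^-1 s1^-1 s2 s3 s3 s3 s1^-1 s2 on 4 strands has no conjugating prefix/suffix or stabilization to strip; take β = s3^-1 s1^-1 s1^-1 s2 s3 s3 s3 s1^-1 s2.
Braid B: s1 s1^-1 s3^-1 s1^-1 s1^-1 s2 s3 s3 s3 s1^-1 s2 s1 s1^-1 on 4 strands reduces by inverse Markov moves (closure unchanged at each step):
  Deconjugate: the word is γ·β·γ⁻¹ with γ = s1 s1^-1 (prefix) and γ⁻¹ = s1 s1^-1 (suffix); strip both.
Reduced to β = s3^-1 s1^-1 s1^-1 s2 s3 s3 s3 s1^-1 s2 on 4 strands, 9 crossings.
Both give the same β = s3^-1 s1^-1 s1^-1 s2 s3 s3 s3 s1^-1 s2 on 4 strands, so one state sum suffices:
Braid: s3^-1 s1^-1 s1^-1 s2 s3 s3 s3 s1^-1 s2 on 4 strands, 9 crossings.
Writhe w = (#positive) - (#negative) = 5 - 4 = 1.
Enumerate smoothing states for the bracket polynomial. There are 2^9 = 512 states.
Each crossing splits two ways (0=vertical, 1=horizontal). The state's weight is A^(#A-smoothings - #B-smoothings) * d^(loops - 1).
Tabulate the states by total A-exponent and number of loops L (A-exp: L × count):
  A^9: L=4 ×1
  A^7: L=3 ×5, L=5 ×4
  A^5: L=2 ×10, L=4 ×23, L=6 ×3
  A^3: L=1 ×8, L=3 ×57, L=5 ×18, L=7 ×1
  A^1: L=2 ×70, L=4 ×50, L=6 ×6
  A^-1: L=1 ×33, L=3 ×75, L=5 ×18
  A^-3: L=2 ×51, L=4 ×32, L=6 ×1
  A^-5: L=3 ×32, L=5 ×4
  A^-7: L=4 ×9
  A^-9: L=5 ×1
Each group contributes A^e * Σ count * d^(L-1):
Powers of d = -A^2 - A^-2: d^2 = A^4 + 2 + A^-4; d^3 = -A^6 - 3*A^2 - 3*A^-2 - A^-6; d^4 = A^8 + 4*A^4 + 6 + 4*A^-4 + A^-8; d^5 = -A^10 - 5*A^6 - 10*A^2 - 10*A^-2 - 5*A^-6 - A^-10; d^6 = A^12 + 6*A^8 + 15*A^4 + 20 + 15*A^-4 + 6*A^-8 + A^-12.
  A^9 * (d^3) = -A^15 - 3*A^11 - 3*A^7 - A^3
  A^7 * (5*d^2 + 4*d^4) = 4*A^15 + 21*A^11 + 34*A^7 + 21*A^3 + 4*A^-1
  A^5 * (10*d + 23*d^3 + 3*d^5) = -3*A^15 - 38*A^11 - 109*A^7 - 109*A^3 - 38*A^-1 - 3*A^-5
  A^3 * (8 + 57*d^2 + 18*d^4 + d^6) = A^15 + 24*A^11 + 144*A^7 + 250*A^3 + 144*A^-1 + 24*A^-5 + A^-9
  A^1 * (70*d + 50*d^3 + 6*d^5) = -6*A^11 - 80*A^7 - 280*A^3 - 280*A^-1 - 80*A^-5 - 6*A^-9
  A^-1 * (33 + 75*d^2 + 18*d^4) = 18*A^7 + 147*A^3 + 291*A^-1 + 147*A^-5 + 18*A^-9
  A^-3 * (51*d + 32*d^3 + d^5) = -A^7 - 37*A^3 - 157*A^-1 - 157*A^-5 - 37*A^-9 - A^-13
  A^-5 * (32*d^2 + 4*d^4) = 4*A^3 + 48*A^-1 + 88*A^-5 + 48*A^-9 + 4*A^-13
  A^-7 * (9*d^3) = -9*A^-1 - 27*A^-5 - 27*A^-9 - 9*A^-13
  A^-9 * (d^4) = A^-1 + 4*A^-5 + 6*A^-9 + 4*A^-13 + A^-17
Summing the groups: <K> = A^15 - 2*A^11 + 3*A^7 - 5*A^3 + 4*A^-1 - 4*A^-5 + 3*A^-9 - 2*A^-13 + A^-17
Normalise by the writhe: (-A^3)^(-w) = (-A^3)^(-1) = -A^-3, so f(A) = -A^-3 * <K> = -A^12 + 2*A^8 - 3*A^4 + 5 - 4*A^-4 + 4*A^-8 - 3*A^-12 + 2*A^-16 - A^-20.
Substitute A = t^(-1/4), i.e. A^e → t^(-e/4): V(t) = -t^5 + 2*t^4 - 3*t^3 + 4*t^2 - 4*t + 5 - 3*t^-1 + 2*t^-2 - t^-3

Answer: -t^5 + 2*t^4 - 3*t^3 + 4*t^2 - 4*t + 5 - 3*t^-1 + 2*t^-2 - t^-3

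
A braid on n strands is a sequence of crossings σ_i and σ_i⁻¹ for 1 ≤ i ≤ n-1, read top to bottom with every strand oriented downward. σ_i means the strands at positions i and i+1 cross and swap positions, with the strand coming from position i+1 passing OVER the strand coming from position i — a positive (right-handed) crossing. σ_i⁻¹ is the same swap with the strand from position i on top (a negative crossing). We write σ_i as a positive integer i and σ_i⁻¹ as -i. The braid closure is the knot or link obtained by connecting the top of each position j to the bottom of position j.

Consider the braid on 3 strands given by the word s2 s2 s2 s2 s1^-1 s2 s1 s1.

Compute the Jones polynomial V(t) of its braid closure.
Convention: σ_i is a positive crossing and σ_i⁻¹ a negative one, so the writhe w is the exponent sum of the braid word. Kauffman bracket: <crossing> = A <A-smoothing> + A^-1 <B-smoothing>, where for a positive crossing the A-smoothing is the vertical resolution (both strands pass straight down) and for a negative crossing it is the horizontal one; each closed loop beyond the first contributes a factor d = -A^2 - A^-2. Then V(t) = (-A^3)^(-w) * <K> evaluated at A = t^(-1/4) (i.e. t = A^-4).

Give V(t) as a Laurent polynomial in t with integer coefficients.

Braid: s2 s2 s2 s2 s1^-1 s2 s1 s1 on 3 strands, 8 crossings.
Writhe w = (#positive) - (#negative) = 7 - 1 = 6.
Computing the Kauffman bracket via state sum. There are 2^8 = 256 states.
Each crossing splits two ways (0=vertical, 1=horizontal). The state's weight is A^(#A-smoothings - #B-smoothings) * d^(loops - 1).
Tabulate the states by total A-exponent and number of loops L (A-exp: L × count):
  A^8: L=2 ×1
  A^6: L=1 ×5, L=3 ×3
  A^4: L=2 ×27, L=4 ×1
  A^2: L=1 ×18, L=3 ×38
  A^0: L=2 ×41, L=4 ×29
  A^-2: L=3 ×44, L=5 ×12
  A^-4: L=4 ×26, L=6 ×2
  A^-6: L=5 ×8
  A^-8: L=6 ×1
Each group contributes A^e * Σ count * d^(L-1):
Powers of d = -A^2 - A^-2: d^2 = A^4 + 2 + A^-4; d^3 = -A^6 - 3*A^2 - 3*A^-2 - A^-6; d^4 = A^8 + 4*A^4 + 6 + 4*A^-4 + A^-8; d^5 = -A^10 - 5*A^6 - 10*A^2 - 10*A^-2 - 5*A^-6 - A^-10.
  A^8 * (d) = -A^10 - A^6
  A^6 * (5 + 3*d^2) = 3*A^10 + 11*A^6 + 3*A^2
  A^4 * (27*d + d^3) = -A^10 - 30*A^6 - 30*A^2 - A^-2
  A^2 * (18 + 38*d^2) = 38*A^6 + 94*A^2 + 38*A^-2
  A^0 * (41*d + 29*d^3) = -29*A^6 - 128*A^2 - 128*A^-2 - 29*A^-6
  A^-2 * (44*d^2 + 12*d^4) = 12*A^6 + 92*A^2 + 160*A^-2 + 92*A^-6 + 12*A^-10
  A^-4 * (26*d^3 + 2*d^5) = -2*A^6 - 36*A^2 - 98*A^-2 - 98*A^-6 - 36*A^-10 - 2*A^-14
  A^-6 * (8*d^4) = 8*A^2 + 32*A^-2 + 48*A^-6 + 32*A^-10 + 8*A^-14
  A^-8 * (d^5) = -A^2 - 5*A^-2 - 10*A^-6 - 10*A^-10 - 5*A^-14 - A^-18
Summing the groups: <K> = A^10 - A^6 + 2*A^2 - 2*A^-2 + 3*A^-6 - 2*A^-10 + A^-14 - A^-18
Normalise by the writhe: (-A^3)^(-w) = (-A^3)^(-6) = A^-18, so f(A) = A^-18 * <K> = A^-8 - A^-12 + 2*A^-16 - 2*A^-20 + 3*A^-24 - 2*A^-28 + A^-32 - A^-36.
Substitute A = t^(-1/4), i.e. A^e → t^(-e/4): V(t) = -t^9 + t^8 - 2*t^7 + 3*t^6 - 2*t^5 + 2*t^4 - t^3 + t^2

Answer: -t^9 + t^8 - 2*t^7 + 3*t^6 - 2*t^5 + 2*t^4 - t^3 + t^2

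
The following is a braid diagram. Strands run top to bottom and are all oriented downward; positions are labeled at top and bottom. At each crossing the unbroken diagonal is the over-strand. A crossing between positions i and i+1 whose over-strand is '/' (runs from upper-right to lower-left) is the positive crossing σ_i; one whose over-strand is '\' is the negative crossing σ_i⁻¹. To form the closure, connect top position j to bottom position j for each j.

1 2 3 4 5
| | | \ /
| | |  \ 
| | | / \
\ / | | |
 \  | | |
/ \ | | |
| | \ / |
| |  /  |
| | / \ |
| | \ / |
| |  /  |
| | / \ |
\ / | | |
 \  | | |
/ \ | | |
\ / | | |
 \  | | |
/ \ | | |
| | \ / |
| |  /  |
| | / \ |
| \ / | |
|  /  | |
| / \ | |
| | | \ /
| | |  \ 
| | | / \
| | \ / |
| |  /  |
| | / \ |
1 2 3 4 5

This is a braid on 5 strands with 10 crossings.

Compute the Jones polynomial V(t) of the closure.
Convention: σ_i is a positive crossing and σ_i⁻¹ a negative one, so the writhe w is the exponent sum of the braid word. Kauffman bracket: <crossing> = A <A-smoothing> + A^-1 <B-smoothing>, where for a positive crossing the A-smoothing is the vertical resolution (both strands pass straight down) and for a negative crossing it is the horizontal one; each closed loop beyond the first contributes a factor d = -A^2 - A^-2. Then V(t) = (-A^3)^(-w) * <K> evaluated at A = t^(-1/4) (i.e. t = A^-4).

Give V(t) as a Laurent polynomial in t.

Reading the diagram top to bottom ('/'-over between positions i,i+1 = s_i, '\'-over = s_i^-1): braid word = s4^-1 s1^-1 s3 s3 s1^-1 s1^-1 s3 s2 s4^-1 s3.
Braid: s4^-1 s1^-1 s3 s3 s1^-1 s1^-1 s3 s2 s4^-1 s3 on 5 strands, 10 crossings.
Writhe w = (#positive) - (#negative) = 5 - 5 = 0.
Enumerate smoothing states for the bracket polynomial. There are 2^10 = 1024 states.
Smooth each crossing (0=||, 1=⌣⌢); contribution A^(Σ sign_k(1-2s_k)) * d^(L-1).
Tabulate the states by total A-exponent and number of loops L (A-exp: L × count):
  A^10: L=6 ×1
  A^8: L=5 ×10
  A^6: L=4 ×41, L=6 ×4
  A^4: L=3 ×83, L=5 ×36, L=7 ×1
  A^2: L=2 ×84, L=4 ×107, L=6 ×19
  A^0: L=1 ×33, L=3 ×143, L=5 ×70, L=7 ×6
  A^-2: L=2 ×68, L=4 ×116, L=6 ×25, L=8 ×1
  A^-4: L=3 ×64, L=5 ×52, L=7 ×4
  A^-6: L=4 ×33, L=6 ×12
  A^-8: L=5 ×9, L=7 ×1
  A^-10: L=6 ×1
Each group contributes A^e * Σ count * d^(L-1):
Powers of d = -A^2 - A^-2: d^2 = A^4 + 2 + A^-4; d^3 = -A^6 - 3*A^2 - 3*A^-2 - A^-6; d^4 = A^8 + 4*A^4 + 6 + 4*A^-4 + A^-8; d^5 = -A^10 - 5*A^6 - 10*A^2 - 10*A^-2 - 5*A^-6 - A^-10; d^6 = A^12 + 6*A^8 + 15*A^4 + 20 + 15*A^-4 + 6*A^-8 + A^-12; d^7 = -A^14 - 7*A^10 - 21*A^6 - 35*A^2 - 35*A^-2 - 21*A^-6 - 7*A^-10 - A^-14.
  A^10 * (d^5) = -A^20 - 5*A^16 - 10*A^12 - 10*A^8 - 5*A^4 - 1
  A^8 * (10*d^4) = 10*A^16 + 40*A^12 + 60*A^8 + 40*A^4 + 10
  A^6 * (41*d^3 + 4*d^5) = -4*A^16 - 61*A^12 - 163*A^8 - 163*A^4 - 61 - 4*A^-4
  A^4 * (83*d^2 + 36*d^4 + d^6) = A^16 + 42*A^12 + 242*A^8 + 402*A^4 + 242 + 42*A^-4 + A^-8
  A^2 * (84*d + 107*d^3 + 19*d^5) = -19*A^12 - 202*A^8 - 595*A^4 - 595 - 202*A^-4 - 19*A^-8
  A^0 * (33 + 143*d^2 + 70*d^4 + 6*d^6) = 6*A^12 + 106*A^8 + 513*A^4 + 859 + 513*A^-4 + 106*A^-8 + 6*A^-12
  A^-2 * (68*d + 116*d^3 + 25*d^5 + d^7) = -A^12 - 32*A^8 - 262*A^4 - 701 - 701*A^-4 - 262*A^-8 - 32*A^-12 - A^-16
  A^-4 * (64*d^2 + 52*d^4 + 4*d^6) = 4*A^8 + 76*A^4 + 332 + 520*A^-4 + 332*A^-8 + 76*A^-12 + 4*A^-16
  A^-6 * (33*d^3 + 12*d^5) = -12*A^4 - 93 - 219*A^-4 - 219*A^-8 - 93*A^-12 - 12*A^-16
  A^-8 * (9*d^4 + d^6) = A^4 + 15 + 51*A^-4 + 74*A^-8 + 51*A^-12 + 15*A^-16 + A^-20
  A^-10 * (d^5) = -1 - 5*A^-4 - 10*A^-8 - 10*A^-12 - 5*A^-16 - A^-20
Summing the groups: <K> = -A^20 + 2*A^16 - 3*A^12 + 5*A^8 - 5*A^4 + 6 - 5*A^-4 + 3*A^-8 - 2*A^-12 + A^-16
Normalise by the writhe: (-A^3)^(-w) = (-A^3)^(0) = 1, so f(A) = 1 * <K> = -A^20 + 2*A^16 - 3*A^12 + 5*A^8 - 5*A^4 + 6 - 5*A^-4 + 3*A^-8 - 2*A^-12 + A^-16.
Substitute A = t^(-1/4), i.e. A^e → t^(-e/4): V(t) = t^4 - 2*t^3 + 3*t^2 - 5*t + 6 - 5*t^-1 + 5*t^-2 - 3*t^-3 + 2*t^-4 - t^-5

Answer: t^4 - 2*t^3 + 3*t^2 - 5*t + 6 - 5*t^-1 + 5*t^-2 - 3*t^-3 + 2*t^-4 - t^-5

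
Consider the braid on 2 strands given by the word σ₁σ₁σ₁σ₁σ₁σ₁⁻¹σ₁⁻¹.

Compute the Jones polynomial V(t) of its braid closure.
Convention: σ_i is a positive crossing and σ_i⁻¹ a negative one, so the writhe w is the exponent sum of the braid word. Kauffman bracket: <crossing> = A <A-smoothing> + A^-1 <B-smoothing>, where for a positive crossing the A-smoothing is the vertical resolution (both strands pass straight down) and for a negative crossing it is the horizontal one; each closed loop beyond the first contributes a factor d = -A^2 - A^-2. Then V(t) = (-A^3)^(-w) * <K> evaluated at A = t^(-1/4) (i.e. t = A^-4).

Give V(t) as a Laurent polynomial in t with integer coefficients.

The presented braid s1 s1 s1 s1 s1 s1^-1 s1^-1 on 2 strands reduces by inverse Markov moves (closure unchanged at each step):
  Deconjugate: the word is γ·β·γ⁻¹ with γ = s1 s1 (prefix) and γ⁻¹ = s1^-1 s1^-1 (suffix); strip both.
Reduced to β = s1 s1 s1 on 2 strands, 3 crossings.
Compute on β:
Braid: s1 s1 s1 on 2 strands, 3 crossings.
Writhe w = (#positive) - (#negative) = 3 - 0 = 3.
State-sum expansion of <K>. There are 2^3 = 8 states.
Each crossing splits two ways (0=vertical, 1=horizontal). The state's weight is A^(#A-smoothings - #B-smoothings) * d^(loops - 1).
  state 000: A-exp=+3, loops=2, term = A^3 * d^1
  state 001: A-exp=+1, loops=1, term = A^1 * d^0
  state 010: A-exp=+1, loops=1, term = A^1 * d^0
  state 011: A-exp=-1, loops=2, term = A^-1 * d^1
  state 100: A-exp=+1, loops=1, term = A^1 * d^0
  state 101: A-exp=-1, loops=2, term = A^-1 * d^1
  state 110: A-exp=-1, loops=2, term = A^-1 * d^1
  state 111: A-exp=-3, loops=3, term = A^-3 * d^2
Collect the terms by A-exponent (count of states per loop number):
Powers of d = -A^2 - A^-2: d^2 = A^4 + 2 + A^-4.
  A^3 * (d) = -A^5 - A
  A^1 * (3) = 3*A
  A^-1 * (3*d) = -3*A - 3*A^-3
  A^-3 * (d^2) = A + 2*A^-3 + A^-7
Summing the groups: <K> = -A^5 - A^-3 + A^-7
Normalise by the writhe: (-A^3)^(-w) = (-A^3)^(-3) = -A^-9, so f(A) = -A^-9 * <K> = A^-4 + A^-12 - A^-16.
Substitute A = t^(-1/4), i.e. A^e → t^(-e/4): V(t) = -t^4 + t^3 + t

Answer: -t^4 + t^3 + t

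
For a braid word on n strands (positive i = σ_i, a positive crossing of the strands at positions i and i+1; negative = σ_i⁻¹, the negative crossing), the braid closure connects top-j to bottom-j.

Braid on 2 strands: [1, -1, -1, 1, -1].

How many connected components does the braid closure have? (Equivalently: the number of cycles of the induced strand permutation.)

Track the strand permutation on 2 strands, starting from identity.
  step 1: s1 swaps positions 1,2 -> [2 1]
  step 2: s1^-1 swaps positions 1,2 -> [1 2]
  step 3: s1^-1 swaps positions 1,2 -> [2 1]
  step 4: s1 swaps positions 1,2 -> [1 2]
  step 5: s1^-1 swaps positions 1,2 -> [2 1]
Final permutation (position -> original strand): [2 1]
Closure components = cycle count of this permutation = 1.

Answer: 1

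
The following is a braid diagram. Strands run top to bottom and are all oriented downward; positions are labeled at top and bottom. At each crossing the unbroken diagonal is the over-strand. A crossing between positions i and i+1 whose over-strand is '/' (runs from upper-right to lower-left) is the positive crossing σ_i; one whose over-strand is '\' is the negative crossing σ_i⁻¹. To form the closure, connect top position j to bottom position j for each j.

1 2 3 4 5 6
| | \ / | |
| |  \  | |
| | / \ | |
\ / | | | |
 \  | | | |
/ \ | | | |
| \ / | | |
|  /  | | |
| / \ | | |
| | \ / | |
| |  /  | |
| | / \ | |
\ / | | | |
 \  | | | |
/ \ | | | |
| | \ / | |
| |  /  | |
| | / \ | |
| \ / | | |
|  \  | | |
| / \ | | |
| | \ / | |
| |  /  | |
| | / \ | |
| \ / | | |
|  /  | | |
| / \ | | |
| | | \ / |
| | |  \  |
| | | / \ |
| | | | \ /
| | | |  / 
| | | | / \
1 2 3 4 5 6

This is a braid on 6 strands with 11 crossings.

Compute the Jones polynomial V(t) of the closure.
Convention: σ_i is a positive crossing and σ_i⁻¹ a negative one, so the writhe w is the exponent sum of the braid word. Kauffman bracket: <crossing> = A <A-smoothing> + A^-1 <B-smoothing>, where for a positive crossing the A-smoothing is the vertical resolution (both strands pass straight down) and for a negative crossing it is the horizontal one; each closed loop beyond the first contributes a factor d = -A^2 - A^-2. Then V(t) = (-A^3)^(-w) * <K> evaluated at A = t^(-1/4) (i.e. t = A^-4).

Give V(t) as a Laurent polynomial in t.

Reading the diagram top to bottom ('/'-over between positions i,i+1 = s_i, '\'-over = s_i^-1): braid word = s3^-1 s1^-1 s2 s3 s1^-1 s3 s2^-1 s3 s2 s4^-1 s5.
The presented braid s3^-1 s1^-1 s2 s3 s1^-1 s3 s2^-1 s3 s2 s4^-1 s5 on 6 strands reduces by inverse Markov moves (closure unchanged at each step):
  Destabilize: the word has the form β·s5 where s5 occurs only as the final letter (β ∈ B_5); drop it and the last strand → 5 strands.
  Destabilize: the word has the form β·s4^-1 where s4^-1 occurs only as the final letter (β ∈ B_4); drop it and the last strand → 4 strands.
Reduced to β = s3^-1 s1^-1 s2 s3 s1^-1 s3 s2^-1 s3 s2 on 4 strands, 9 crossings.
Compute on β:
Braid: s3^-1 s1^-1 s2 s3 s1^-1 s3 s2^-1 s3 s2 on 4 strands, 9 crossings.
Writhe w = (#positive) - (#negative) = 5 - 4 = 1.
Computing the Kauffman bracket via state sum. There are 2^9 = 512 states.
For each crossing: s=0 is the vertical smoothing, s=1 horizontal. Crossing k contributes A^(sign_k * (1 - 2*s_k)); loop factor d = -A^2 - A^-2.
Tabulate the states by total A-exponent and number of loops L (A-exp: L × count):
  A^9: L=2 ×1
  A^7: L=1 ×3, L=3 ×6
  A^5: L=2 ×26, L=4 ×10
  A^3: L=1 ×21, L=3 ×58, L=5 ×5
  A^1: L=2 ×86, L=4 ×39, L=6 ×1
  A^-1: L=1 ×35, L=3 ×80, L=5 ×11
  A^-3: L=2 ×53, L=4 ×30, L=6 ×1
  A^-5: L=3 ×32, L=5 ×4
  A^-7: L=4 ×9
  A^-9: L=5 ×1
Each group contributes A^e * Σ count * d^(L-1):
Powers of d = -A^2 - A^-2: d^2 = A^4 + 2 + A^-4; d^3 = -A^6 - 3*A^2 - 3*A^-2 - A^-6; d^4 = A^8 + 4*A^4 + 6 + 4*A^-4 + A^-8; d^5 = -A^10 - 5*A^6 - 10*A^2 - 10*A^-2 - 5*A^-6 - A^-10.
  A^9 * (d) = -A^11 - A^7
  A^7 * (3 + 6*d^2) = 6*A^11 + 15*A^7 + 6*A^3
  A^5 * (26*d + 10*d^3) = -10*A^11 - 56*A^7 - 56*A^3 - 10*A^-1
  A^3 * (21 + 58*d^2 + 5*d^4) = 5*A^11 + 78*A^7 + 167*A^3 + 78*A^-1 + 5*A^-5
  A^1 * (86*d + 39*d^3 + d^5) = -A^11 - 44*A^7 - 213*A^3 - 213*A^-1 - 44*A^-5 - A^-9
  A^-1 * (35 + 80*d^2 + 11*d^4) = 11*A^7 + 124*A^3 + 261*A^-1 + 124*A^-5 + 11*A^-9
  A^-3 * (53*d + 30*d^3 + d^5) = -A^7 - 35*A^3 - 153*A^-1 - 153*A^-5 - 35*A^-9 - A^-13
  A^-5 * (32*d^2 + 4*d^4) = 4*A^3 + 48*A^-1 + 88*A^-5 + 48*A^-9 + 4*A^-13
  A^-7 * (9*d^3) = -9*A^-1 - 27*A^-5 - 27*A^-9 - 9*A^-13
  A^-9 * (d^4) = A^-1 + 4*A^-5 + 6*A^-9 + 4*A^-13 + A^-17
Summing the groups: <K> = -A^11 + 2*A^7 - 3*A^3 + 3*A^-1 - 3*A^-5 + 2*A^-9 - 2*A^-13 + A^-17
Normalise by the writhe: (-A^3)^(-w) = (-A^3)^(-1) = -A^-3, so f(A) = -A^-3 * <K> = A^8 - 2*A^4 + 3 - 3*A^-4 + 3*A^-8 - 2*A^-12 + 2*A^-16 - A^-20.
Substitute A = t^(-1/4), i.e. A^e → t^(-e/4): V(t) = -t^5 + 2*t^4 - 2*t^3 + 3*t^2 - 3*t + 3 - 2*t^-1 + t^-2

Answer: -t^5 + 2*t^4 - 2*t^3 + 3*t^2 - 3*t + 3 - 2*t^-1 + t^-2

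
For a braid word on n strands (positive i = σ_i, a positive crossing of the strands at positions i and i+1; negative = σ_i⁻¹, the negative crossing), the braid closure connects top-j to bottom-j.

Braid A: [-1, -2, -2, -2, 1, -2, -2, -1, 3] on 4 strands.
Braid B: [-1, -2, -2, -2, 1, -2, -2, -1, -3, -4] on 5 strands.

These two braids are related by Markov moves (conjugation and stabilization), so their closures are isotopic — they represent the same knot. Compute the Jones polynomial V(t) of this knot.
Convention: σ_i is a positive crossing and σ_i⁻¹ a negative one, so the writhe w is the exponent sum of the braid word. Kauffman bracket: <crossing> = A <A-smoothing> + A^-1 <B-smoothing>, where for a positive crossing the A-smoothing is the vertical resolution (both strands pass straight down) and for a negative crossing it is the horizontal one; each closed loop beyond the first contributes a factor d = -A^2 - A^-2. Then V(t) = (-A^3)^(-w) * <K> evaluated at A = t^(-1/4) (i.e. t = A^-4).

Markov-equivalent braids have isotopic closures, hence identical knot invariants. Strip the Markov moves from each word to reach a common short braid β, then compute V(t) once on β.
Braid A: s1^-1 s2^-1 s2^-1 s2^-1 s1 s2^-1 s2^-1 s1^-1 s3 on 4 strands reduces by inverse Markov moves (closure unchanged at each step):
  Destabilize: the word has the form β·s3 where s3 occurs only as the final letter (β ∈ B_3); drop it and the last strand → 3 strands.
Reduced to β = s1^-1 s2^-1 s2^-1 s2^-1 s1 s2^-1 s2^-1 s1^-1 on 3 strands, 8 crossings.
Braid B: s1^-1 s2^-1 s2^-1 s2^-1 s1 s2^-1 s2^-1 s1^-1 s3^-1 s4^-1 on 5 strands reduces by inverse Markov moves (closure unchanged at each step):
  Destabilize: the word has the form β·s4^-1 where s4^-1 occurs only as the final letter (β ∈ B_4); drop it and the last strand → 4 strands.
  Destabilize: the word has the form β·s3^-1 where s3^-1 occurs only as the final letter (β ∈ B_3); drop it and the last strand → 3 strands.
Reduced to β = s1^-1 s2^-1 s2^-1 s2^-1 s1 s2^-1 s2^-1 s1^-1 on 3 strands, 8 crossings.
Both give the same β = s1^-1 s2^-1 s2^-1 s2^-1 s1 s2^-1 s2^-1 s1^-1 on 3 strands, so one state sum suffices:
Braid: s1^-1 s2^-1 s2^-1 s2^-1 s1 s2^-1 s2^-1 s1^-1 on 3 strands, 8 crossings.
Writhe w = (#positive) - (#negative) = 1 - 7 = -6.
Enumerate smoothing states for the bracket polynomial. There are 2^8 = 256 states.
Each crossing splits two ways (0=vertical, 1=horizontal). The state's weight is A^(#A-smoothings - #B-smoothings) * d^(loops - 1).
Tabulate the states by total A-exponent and number of loops L (A-exp: L × count):
  A^8: L=6 ×1
  A^6: L=5 ×8
  A^4: L=4 ×27, L=6 ×1
  A^2: L=3 ×49, L=5 ×7
  A^0: L=2 ×49, L=4 ×21
  A^-2: L=1 ×22, L=3 ×34
  A^-4: L=2 ×27, L=4 ×1
  A^-6: L=1 ×5, L=3 ×3
  A^-8: L=2 ×1
Each group contributes A^e * Σ count * d^(L-1):
Powers of d = -A^2 - A^-2: d^2 = A^4 + 2 + A^-4; d^3 = -A^6 - 3*A^2 - 3*A^-2 - A^-6; d^4 = A^8 + 4*A^4 + 6 + 4*A^-4 + A^-8; d^5 = -A^10 - 5*A^6 - 10*A^2 - 10*A^-2 - 5*A^-6 - A^-10.
  A^8 * (d^5) = -A^18 - 5*A^14 - 10*A^10 - 10*A^6 - 5*A^2 - A^-2
  A^6 * (8*d^4) = 8*A^14 + 32*A^10 + 48*A^6 + 32*A^2 + 8*A^-2
  A^4 * (27*d^3 + d^5) = -A^14 - 32*A^10 - 91*A^6 - 91*A^2 - 32*A^-2 - A^-6
  A^2 * (49*d^2 + 7*d^4) = 7*A^10 + 77*A^6 + 140*A^2 + 77*A^-2 + 7*A^-6
  A^0 * (49*d + 21*d^3) = -21*A^6 - 112*A^2 - 112*A^-2 - 21*A^-6
  A^-2 * (22 + 34*d^2) = 34*A^2 + 90*A^-2 + 34*A^-6
  A^-4 * (27*d + d^3) = -A^2 - 30*A^-2 - 30*A^-6 - A^-10
  A^-6 * (5 + 3*d^2) = 3*A^-2 + 11*A^-6 + 3*A^-10
  A^-8 * (d) = -A^-6 - A^-10
Summing the groups: <K> = -A^18 + 2*A^14 - 3*A^10 + 3*A^6 - 3*A^2 + 3*A^-2 - A^-6 + A^-10
Normalise by the writhe: (-A^3)^(-w) = (-A^3)^(6) = A^18, so f(A) = A^18 * <K> = -A^36 + 2*A^32 - 3*A^28 + 3*A^24 - 3*A^20 + 3*A^16 - A^12 + A^8.
Substitute A = t^(-1/4), i.e. A^e → t^(-e/4): V(t) = t^-2 - t^-3 + 3*t^-4 - 3*t^-5 + 3*t^-6 - 3*t^-7 + 2*t^-8 - t^-9

Answer: t^-2 - t^-3 + 3*t^-4 - 3*t^-5 + 3*t^-6 - 3*t^-7 + 2*t^-8 - t^-9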